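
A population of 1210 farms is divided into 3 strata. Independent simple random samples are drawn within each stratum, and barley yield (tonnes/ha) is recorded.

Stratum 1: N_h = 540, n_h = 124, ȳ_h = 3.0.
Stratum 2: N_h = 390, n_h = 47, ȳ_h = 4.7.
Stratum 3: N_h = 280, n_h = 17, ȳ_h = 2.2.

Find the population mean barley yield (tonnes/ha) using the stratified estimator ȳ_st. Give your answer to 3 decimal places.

N = Σ N_h = 1210. Stratum weights W_h = N_h/N.
ȳ_st = (540·3.0 + 390·4.7 + 280·2.2) / 1210 = 3.36281

ȳ_st ≈ 3.363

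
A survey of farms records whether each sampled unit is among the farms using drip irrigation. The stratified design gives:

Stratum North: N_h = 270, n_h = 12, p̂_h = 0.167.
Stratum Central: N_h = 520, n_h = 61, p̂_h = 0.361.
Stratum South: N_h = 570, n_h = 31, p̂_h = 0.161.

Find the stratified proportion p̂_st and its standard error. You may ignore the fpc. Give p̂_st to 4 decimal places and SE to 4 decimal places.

N = 1360; stratum weights W_h = N_h/N.
p̂_st = Σ W_h p̂_h = (270·0.167 + 520·0.361 + 570·0.161)/1360 = 0.23866
V̂(p̂_st) = Σ W_h² p̂_h(1−p̂_h)/(n_h−1):
  stratum North: (270/1360)²·0.167·0.833/11 = 0.000498446
  stratum Central: (520/1360)²·0.361·0.639/60 = 0.000562064
  stratum South: (570/1360)²·0.161·0.839/30 = 0.000790931
V̂(p̂_st) = 0.00185144; SE = √V̂ = 0.0430284

p̂_st ≈ 0.2387, SE ≈ 0.0430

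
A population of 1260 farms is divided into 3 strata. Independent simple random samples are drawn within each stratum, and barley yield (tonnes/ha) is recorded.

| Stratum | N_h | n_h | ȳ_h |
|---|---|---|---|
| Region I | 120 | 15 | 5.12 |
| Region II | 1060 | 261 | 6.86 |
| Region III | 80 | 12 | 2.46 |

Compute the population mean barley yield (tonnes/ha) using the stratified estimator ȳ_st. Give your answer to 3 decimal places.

ȳ_st ≈ 6.415

N = Σ N_h = 1260. Stratum weights W_h = N_h/N.
ȳ_st = (120·5.12 + 1060·6.86 + 80·2.46) / 1260 = 6.41492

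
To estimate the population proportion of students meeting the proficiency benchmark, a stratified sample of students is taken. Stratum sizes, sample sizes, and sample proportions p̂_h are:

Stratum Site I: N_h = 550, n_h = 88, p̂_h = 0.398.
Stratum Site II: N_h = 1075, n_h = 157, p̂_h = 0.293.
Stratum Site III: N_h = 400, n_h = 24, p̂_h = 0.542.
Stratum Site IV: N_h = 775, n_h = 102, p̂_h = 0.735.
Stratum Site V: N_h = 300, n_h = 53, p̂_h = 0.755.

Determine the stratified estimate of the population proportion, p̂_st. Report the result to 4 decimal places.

p̂_st ≈ 0.4990

N = 3100; stratum weights W_h = N_h/N.
p̂_st = Σ W_h p̂_h = (550·0.398 + 1075·0.293 + 400·0.542 + 775·0.735 + 300·0.755)/3100 = 0.49897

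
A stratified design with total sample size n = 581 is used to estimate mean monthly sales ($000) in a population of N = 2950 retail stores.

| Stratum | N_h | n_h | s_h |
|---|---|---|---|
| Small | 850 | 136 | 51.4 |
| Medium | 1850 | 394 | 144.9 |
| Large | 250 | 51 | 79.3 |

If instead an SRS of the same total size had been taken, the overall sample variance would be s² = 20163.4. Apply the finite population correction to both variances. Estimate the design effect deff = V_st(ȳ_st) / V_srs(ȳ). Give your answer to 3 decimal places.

V̂(ȳ_st) = Σ W_h² (1 − n_h/N_h) s_h²/n_h, with W_h = N_h/N and N = 2950:
  stratum Small: (850/2950)²·(1 − 136/850)·51.4²/136 = 1.35475
  stratum Medium: (1850/2950)²·(1 − 394/1850)·144.9²/394 = 16.4941
  stratum Large: (250/2950)²·(1 − 51/250)·79.3²/51 = 0.704896
V_st = 18.5538
V_srs = (1 − 581/2950)·20163.4/581 = 27.8696
deff = V_st / V_srs = 18.5538/27.8696 = 0.6657

deff ≈ 0.666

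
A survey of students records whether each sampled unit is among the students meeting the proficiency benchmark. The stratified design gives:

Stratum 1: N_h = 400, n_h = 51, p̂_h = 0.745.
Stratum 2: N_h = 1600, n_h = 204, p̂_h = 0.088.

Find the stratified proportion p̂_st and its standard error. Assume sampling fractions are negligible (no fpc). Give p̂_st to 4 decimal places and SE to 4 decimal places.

p̂_st ≈ 0.2194, SE ≈ 0.0201

N = 2000; stratum weights W_h = N_h/N.
p̂_st = Σ W_h p̂_h = (400·0.745 + 1600·0.088)/2000 = 0.21940
V̂(p̂_st) = Σ W_h² p̂_h(1−p̂_h)/(n_h−1):
  stratum 1: (400/2000)²·0.745·0.255/50 = 0.00015198
  stratum 2: (1600/2000)²·0.088·0.912/203 = 0.000253024
V̂(p̂_st) = 0.000405004; SE = √V̂ = 0.0201247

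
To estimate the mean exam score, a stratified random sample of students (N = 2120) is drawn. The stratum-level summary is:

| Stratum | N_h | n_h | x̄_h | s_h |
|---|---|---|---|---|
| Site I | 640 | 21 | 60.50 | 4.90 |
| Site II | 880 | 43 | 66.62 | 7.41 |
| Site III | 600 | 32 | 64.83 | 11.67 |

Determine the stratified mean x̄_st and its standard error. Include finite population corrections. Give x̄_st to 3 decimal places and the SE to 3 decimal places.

x̄_st ≈ 64.266, SE ≈ 0.795

x̄_st = Σ W_h x̄_h = (640·60.50 + 880·66.62 + 600·64.83)/2120 = 64.26585
V̂(x̄_st) = Σ W_h² (1 − n_h/N_h) s_h²/n_h, with W_h = N_h/N and N = 2120:
  stratum Site I: (640/2120)²·(1 − 21/640)·4.90²/21 = 0.100779
  stratum Site II: (880/2120)²·(1 − 43/880)·7.41²/43 = 0.209269
  stratum Site III: (600/2120)²·(1 − 32/600)·11.67²/32 = 0.322715
V̂(x̄_st) = 0.632763
SE(x̄_st) = √0.632763 = 0.795464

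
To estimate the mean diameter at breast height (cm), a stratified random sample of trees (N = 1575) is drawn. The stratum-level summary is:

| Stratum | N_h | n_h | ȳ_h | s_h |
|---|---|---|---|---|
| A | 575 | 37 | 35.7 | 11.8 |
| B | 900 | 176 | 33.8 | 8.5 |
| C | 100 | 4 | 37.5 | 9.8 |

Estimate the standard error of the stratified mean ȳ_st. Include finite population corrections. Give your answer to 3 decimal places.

SE(ȳ_st) ≈ 0.819

V̂(ȳ_st) = Σ W_h² (1 − n_h/N_h) s_h²/n_h, with W_h = N_h/N and N = 1575:
  stratum A: (575/1575)²·(1 − 37/575)·11.8²/37 = 0.469301
  stratum B: (900/1575)²·(1 − 176/900)·8.5²/176 = 0.107831
  stratum C: (100/1575)²·(1 − 4/100)·9.8²/4 = 0.0929185
V̂(ȳ_st) = 0.670051
SE(ȳ_st) = √0.670051 = 0.818566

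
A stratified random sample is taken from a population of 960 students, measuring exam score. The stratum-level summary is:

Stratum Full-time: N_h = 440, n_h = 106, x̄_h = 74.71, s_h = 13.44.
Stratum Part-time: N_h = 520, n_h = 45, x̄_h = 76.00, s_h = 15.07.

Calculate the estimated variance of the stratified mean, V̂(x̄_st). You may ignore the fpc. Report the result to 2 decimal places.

V̂(x̄_st) ≈ 1.84

V̂(x̄_st) = Σ W_h² s_h²/n_h, with W_h = N_h/N and N = 960:
  stratum Full-time: (440/960)²·13.44²/106 = 0.357977
  stratum Part-time: (520/960)²·15.07²/45 = 1.48074
V̂(x̄_st) = 1.83872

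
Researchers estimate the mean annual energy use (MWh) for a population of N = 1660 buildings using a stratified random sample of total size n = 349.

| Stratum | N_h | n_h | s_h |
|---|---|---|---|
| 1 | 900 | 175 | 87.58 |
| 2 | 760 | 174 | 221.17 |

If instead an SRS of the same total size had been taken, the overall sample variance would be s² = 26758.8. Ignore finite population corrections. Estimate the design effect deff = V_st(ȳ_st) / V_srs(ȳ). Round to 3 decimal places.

V̂(ȳ_st) = Σ W_h² s_h²/n_h, with W_h = N_h/N and N = 1660:
  stratum 1: (900/1660)²·87.58²/175 = 12.8837
  stratum 2: (760/1660)²·221.17²/174 = 58.927
V_st = 71.8107
V_srs = s²/n = 26758.8/349 = 76.6728
deff = V_st / V_srs = 71.8107/76.6728 = 0.9366

deff ≈ 0.937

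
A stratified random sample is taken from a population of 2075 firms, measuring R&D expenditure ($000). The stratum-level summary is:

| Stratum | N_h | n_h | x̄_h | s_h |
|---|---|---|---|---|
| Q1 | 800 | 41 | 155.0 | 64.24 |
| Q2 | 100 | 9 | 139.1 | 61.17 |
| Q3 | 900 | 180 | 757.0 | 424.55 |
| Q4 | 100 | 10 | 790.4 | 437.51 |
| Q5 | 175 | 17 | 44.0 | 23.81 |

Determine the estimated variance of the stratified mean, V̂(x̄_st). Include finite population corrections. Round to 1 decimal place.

V̂(x̄_st) = Σ W_h² (1 − n_h/N_h) s_h²/n_h, with W_h = N_h/N and N = 2075:
  stratum Q1: (800/2075)²·(1 − 41/800)·64.24²/41 = 14.1946
  stratum Q2: (100/2075)²·(1 − 9/100)·61.17²/9 = 0.878698
  stratum Q3: (900/2075)²·(1 − 180/900)·424.55²/180 = 150.704
  stratum Q4: (100/2075)²·(1 − 10/100)·437.51²/10 = 40.0113
  stratum Q5: (175/2075)²·(1 − 17/175)·23.81²/17 = 0.214155
V̂(x̄_st) = 206.002

V̂(x̄_st) ≈ 206.0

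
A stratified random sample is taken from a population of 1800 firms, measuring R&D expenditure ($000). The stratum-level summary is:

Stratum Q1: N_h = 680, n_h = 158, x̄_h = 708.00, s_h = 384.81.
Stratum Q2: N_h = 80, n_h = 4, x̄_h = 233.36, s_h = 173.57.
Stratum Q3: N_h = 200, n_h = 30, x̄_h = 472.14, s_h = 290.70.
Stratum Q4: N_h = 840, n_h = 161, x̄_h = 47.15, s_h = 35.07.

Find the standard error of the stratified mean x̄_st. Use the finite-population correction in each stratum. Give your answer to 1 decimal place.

SE(x̄_st) ≈ 12.2

V̂(x̄_st) = Σ W_h² (1 − n_h/N_h) s_h²/n_h, with W_h = N_h/N and N = 1800:
  stratum Q1: (680/1800)²·(1 − 158/680)·384.81²/158 = 102.676
  stratum Q2: (80/1800)²·(1 − 4/80)·173.57²/4 = 14.1334
  stratum Q3: (200/1800)²·(1 − 30/200)·290.70²/30 = 29.5599
  stratum Q4: (840/1800)²·(1 − 161/840)·35.07²/161 = 1.34478
V̂(x̄_st) = 147.714
SE(x̄_st) = √147.714 = 12.1538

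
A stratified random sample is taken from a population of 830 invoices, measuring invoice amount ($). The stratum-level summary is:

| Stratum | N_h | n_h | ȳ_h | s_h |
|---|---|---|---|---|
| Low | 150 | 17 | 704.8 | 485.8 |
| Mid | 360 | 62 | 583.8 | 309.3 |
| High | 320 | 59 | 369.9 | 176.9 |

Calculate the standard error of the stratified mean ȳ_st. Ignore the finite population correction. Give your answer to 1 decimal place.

SE(ȳ_st) ≈ 28.7

V̂(ȳ_st) = Σ W_h² s_h²/n_h, with W_h = N_h/N and N = 830:
  stratum Low: (150/830)²·485.8²/17 = 453.411
  stratum Mid: (360/830)²·309.3²/62 = 290.28
  stratum High: (320/830)²·176.9²/59 = 78.8401
V̂(ȳ_st) = 822.531
SE(ȳ_st) = √822.531 = 28.6798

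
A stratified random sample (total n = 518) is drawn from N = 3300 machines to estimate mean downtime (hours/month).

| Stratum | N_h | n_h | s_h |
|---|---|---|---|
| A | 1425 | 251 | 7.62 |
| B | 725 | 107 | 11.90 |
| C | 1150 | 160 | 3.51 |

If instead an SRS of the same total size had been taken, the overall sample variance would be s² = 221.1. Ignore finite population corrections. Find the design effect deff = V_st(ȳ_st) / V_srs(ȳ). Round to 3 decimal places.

deff ≈ 0.273

V̂(ȳ_st) = Σ W_h² s_h²/n_h, with W_h = N_h/N and N = 3300:
  stratum A: (1425/3300)²·7.62²/251 = 0.0431358
  stratum B: (725/3300)²·11.90²/107 = 0.063879
  stratum C: (1150/3300)²·3.51²/160 = 0.00935109
V_st = 0.116366
V_srs = s²/n = 221.1/518 = 0.426834
deff = V_st / V_srs = 0.116366/0.426834 = 0.2726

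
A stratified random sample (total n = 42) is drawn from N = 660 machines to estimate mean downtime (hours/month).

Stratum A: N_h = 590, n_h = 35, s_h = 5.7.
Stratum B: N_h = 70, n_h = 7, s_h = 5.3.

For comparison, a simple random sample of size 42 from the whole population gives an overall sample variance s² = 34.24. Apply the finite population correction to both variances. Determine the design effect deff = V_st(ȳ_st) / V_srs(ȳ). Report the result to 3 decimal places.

V̂(ȳ_st) = Σ W_h² (1 − n_h/N_h) s_h²/n_h, with W_h = N_h/N and N = 660:
  stratum A: (590/660)²·(1 − 35/590)·5.7²/35 = 0.697813
  stratum B: (70/660)²·(1 − 7/70)·5.3²/7 = 0.040626
V_st = 0.738439
V_srs = (1 − 42/660)·34.24/42 = 0.763359
deff = V_st / V_srs = 0.738439/0.763359 = 0.9674

deff ≈ 0.967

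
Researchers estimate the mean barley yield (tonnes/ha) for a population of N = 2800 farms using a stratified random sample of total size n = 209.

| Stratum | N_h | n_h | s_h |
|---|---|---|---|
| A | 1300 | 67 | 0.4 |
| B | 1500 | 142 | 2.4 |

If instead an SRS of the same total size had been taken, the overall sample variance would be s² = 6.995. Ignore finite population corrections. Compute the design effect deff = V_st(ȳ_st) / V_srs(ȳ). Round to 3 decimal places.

V̂(ȳ_st) = Σ W_h² s_h²/n_h, with W_h = N_h/N and N = 2800:
  stratum A: (1300/2800)²·0.4²/67 = 0.000514773
  stratum B: (1500/2800)²·2.4²/142 = 0.0116413
V_st = 0.012156
V_srs = s²/n = 6.995/209 = 0.0334689
deff = V_st / V_srs = 0.012156/0.0334689 = 0.3632

deff ≈ 0.363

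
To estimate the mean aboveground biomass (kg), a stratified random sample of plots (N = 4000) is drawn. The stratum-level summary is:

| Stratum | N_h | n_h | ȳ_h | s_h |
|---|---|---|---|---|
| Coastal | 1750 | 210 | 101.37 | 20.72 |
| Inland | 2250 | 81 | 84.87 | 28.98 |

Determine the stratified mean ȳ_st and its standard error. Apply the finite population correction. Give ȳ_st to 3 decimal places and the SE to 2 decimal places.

ȳ_st ≈ 92.089, SE ≈ 1.87

ȳ_st = Σ W_h ȳ_h = (1750·101.37 + 2250·84.87)/4000 = 92.08875
V̂(ȳ_st) = Σ W_h² (1 − n_h/N_h) s_h²/n_h, with W_h = N_h/N and N = 4000:
  stratum Coastal: (1750/4000)²·(1 − 210/1750)·20.72²/210 = 0.344349
  stratum Inland: (2250/4000)²·(1 − 81/2250)·28.98²/81 = 3.16252
V̂(ȳ_st) = 3.50687
SE(ȳ_st) = √3.50687 = 1.87266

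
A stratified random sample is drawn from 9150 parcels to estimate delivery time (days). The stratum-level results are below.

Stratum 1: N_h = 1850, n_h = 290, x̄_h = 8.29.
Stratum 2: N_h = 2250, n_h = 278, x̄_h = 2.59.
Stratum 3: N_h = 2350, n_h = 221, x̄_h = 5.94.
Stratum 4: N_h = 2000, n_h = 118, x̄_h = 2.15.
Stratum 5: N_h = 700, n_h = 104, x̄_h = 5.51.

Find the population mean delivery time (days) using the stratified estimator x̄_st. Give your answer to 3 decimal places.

x̄_st ≈ 4.730

N = Σ N_h = 9150. Stratum weights W_h = N_h/N.
x̄_st = (1850·8.29 + 2250·2.59 + 2350·5.94 + 2000·2.15 + 700·5.51) / 9150 = 4.73005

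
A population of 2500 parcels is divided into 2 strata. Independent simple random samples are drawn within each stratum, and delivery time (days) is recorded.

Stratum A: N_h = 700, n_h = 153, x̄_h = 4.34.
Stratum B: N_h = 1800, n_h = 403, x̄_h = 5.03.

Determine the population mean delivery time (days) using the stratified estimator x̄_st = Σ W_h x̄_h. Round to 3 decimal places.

N = Σ N_h = 2500. Stratum weights W_h = N_h/N.
x̄_st = (700·4.34 + 1800·5.03) / 2500 = 4.83680

x̄_st ≈ 4.837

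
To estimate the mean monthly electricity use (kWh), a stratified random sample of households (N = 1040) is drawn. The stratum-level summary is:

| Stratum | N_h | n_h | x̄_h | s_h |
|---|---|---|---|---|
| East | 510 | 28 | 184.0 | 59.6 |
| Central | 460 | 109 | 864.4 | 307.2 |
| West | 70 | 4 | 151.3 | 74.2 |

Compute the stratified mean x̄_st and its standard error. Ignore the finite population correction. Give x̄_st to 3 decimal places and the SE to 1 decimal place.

x̄_st ≈ 482.745, SE ≈ 14.4

x̄_st = Σ W_h x̄_h = (510·184.0 + 460·864.4 + 70·151.3)/1040 = 482.74519
V̂(x̄_st) = Σ W_h² s_h²/n_h, with W_h = N_h/N and N = 1040:
  stratum East: (510/1040)²·59.6²/28 = 30.5076
  stratum Central: (460/1040)²·307.2²/109 = 169.381
  stratum West: (70/1040)²·74.2²/4 = 6.23559
V̂(x̄_st) = 206.124
SE(x̄_st) = √206.124 = 14.357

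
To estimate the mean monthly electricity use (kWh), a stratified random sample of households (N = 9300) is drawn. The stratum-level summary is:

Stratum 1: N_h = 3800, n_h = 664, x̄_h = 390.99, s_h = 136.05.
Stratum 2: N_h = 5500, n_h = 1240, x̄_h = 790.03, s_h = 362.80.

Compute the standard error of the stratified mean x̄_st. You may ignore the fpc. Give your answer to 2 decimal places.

SE(x̄_st) ≈ 6.46

V̂(x̄_st) = Σ W_h² s_h²/n_h, with W_h = N_h/N and N = 9300:
  stratum 1: (3800/9300)²·136.05²/664 = 4.65404
  stratum 2: (5500/9300)²·362.80²/1240 = 37.1255
V̂(x̄_st) = 41.7795
SE(x̄_st) = √41.7795 = 6.46371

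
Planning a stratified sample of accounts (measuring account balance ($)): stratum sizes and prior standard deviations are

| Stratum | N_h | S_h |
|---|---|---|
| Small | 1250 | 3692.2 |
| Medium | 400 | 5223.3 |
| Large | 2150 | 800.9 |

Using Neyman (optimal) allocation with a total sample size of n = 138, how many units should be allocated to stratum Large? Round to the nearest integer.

Neyman allocation: n_h = n · N_h S_h / Σ N_i S_i, with n = 138.
  stratum Small: N_h·S_h = 1250·3692.2 = 4615250.00
  stratum Medium: N_h·S_h = 400·5223.3 = 2089320.00
  stratum Large: N_h·S_h = 2150·800.9 = 1721935.00
Σ N_h S_h = 8426505.00
n for stratum Large = 138·1721935.00/8426505.00 = 28.200 → 28

28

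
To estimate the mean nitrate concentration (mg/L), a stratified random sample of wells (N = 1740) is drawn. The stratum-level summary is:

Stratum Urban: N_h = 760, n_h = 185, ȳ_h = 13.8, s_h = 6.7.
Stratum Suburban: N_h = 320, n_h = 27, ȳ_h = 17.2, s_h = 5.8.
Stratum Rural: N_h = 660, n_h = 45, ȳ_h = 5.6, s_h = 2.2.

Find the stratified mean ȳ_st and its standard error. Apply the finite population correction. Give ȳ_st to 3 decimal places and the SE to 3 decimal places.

ȳ_st = Σ W_h ȳ_h = (760·13.8 + 320·17.2 + 660·5.6)/1740 = 11.31494
V̂(ȳ_st) = Σ W_h² (1 − n_h/N_h) s_h²/n_h, with W_h = N_h/N and N = 1740:
  stratum Urban: (760/1740)²·(1 − 185/760)·6.7²/185 = 0.0350236
  stratum Suburban: (320/1740)²·(1 − 27/320)·5.8²/27 = 0.0385844
  stratum Rural: (660/1740)²·(1 − 45/660)·2.2²/45 = 0.0144196
V̂(ȳ_st) = 0.0880276
SE(ȳ_st) = √0.0880276 = 0.296694

ȳ_st ≈ 11.315, SE ≈ 0.297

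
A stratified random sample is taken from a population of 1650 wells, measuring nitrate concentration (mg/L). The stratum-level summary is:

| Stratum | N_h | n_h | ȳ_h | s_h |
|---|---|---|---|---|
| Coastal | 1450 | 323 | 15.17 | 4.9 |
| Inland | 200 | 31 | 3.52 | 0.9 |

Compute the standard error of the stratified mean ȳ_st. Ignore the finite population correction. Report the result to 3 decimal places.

V̂(ȳ_st) = Σ W_h² s_h²/n_h, with W_h = N_h/N and N = 1650:
  stratum Coastal: (1450/1650)²·4.9²/323 = 0.0574061
  stratum Inland: (200/1650)²·0.9²/31 = 0.000383898
V̂(ȳ_st) = 0.05779
SE(ȳ_st) = √0.05779 = 0.240395

SE(ȳ_st) ≈ 0.240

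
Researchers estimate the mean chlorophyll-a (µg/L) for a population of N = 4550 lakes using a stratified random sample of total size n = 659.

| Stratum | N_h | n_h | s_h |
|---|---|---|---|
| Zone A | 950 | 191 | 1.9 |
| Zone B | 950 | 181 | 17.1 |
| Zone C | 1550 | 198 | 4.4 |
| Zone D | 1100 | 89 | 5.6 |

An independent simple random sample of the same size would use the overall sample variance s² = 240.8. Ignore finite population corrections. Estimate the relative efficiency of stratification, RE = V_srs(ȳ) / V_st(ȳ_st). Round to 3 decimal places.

V̂(ȳ_st) = Σ W_h² s_h²/n_h, with W_h = N_h/N and N = 4550:
  stratum Zone A: (950/4550)²·1.9²/191 = 0.000823945
  stratum Zone B: (950/4550)²·17.1²/181 = 0.0704268
  stratum Zone C: (1550/4550)²·4.4²/198 = 0.011347
  stratum Zone D: (1100/4550)²·5.6²/89 = 0.0205944
V_st = 0.103192
V_srs = s²/n = 240.8/659 = 0.365402
Relative efficiency = V_srs / V_st = 0.365402/0.103192 = 3.5410

RE ≈ 3.541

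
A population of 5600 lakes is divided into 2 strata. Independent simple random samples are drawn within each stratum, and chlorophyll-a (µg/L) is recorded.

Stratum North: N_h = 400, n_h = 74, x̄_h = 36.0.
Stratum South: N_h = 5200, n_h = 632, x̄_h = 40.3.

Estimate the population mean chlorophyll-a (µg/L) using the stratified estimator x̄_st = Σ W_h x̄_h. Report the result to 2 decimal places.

N = Σ N_h = 5600. Stratum weights W_h = N_h/N.
x̄_st = (400·36.0 + 5200·40.3) / 5600 = 39.9929

x̄_st ≈ 39.99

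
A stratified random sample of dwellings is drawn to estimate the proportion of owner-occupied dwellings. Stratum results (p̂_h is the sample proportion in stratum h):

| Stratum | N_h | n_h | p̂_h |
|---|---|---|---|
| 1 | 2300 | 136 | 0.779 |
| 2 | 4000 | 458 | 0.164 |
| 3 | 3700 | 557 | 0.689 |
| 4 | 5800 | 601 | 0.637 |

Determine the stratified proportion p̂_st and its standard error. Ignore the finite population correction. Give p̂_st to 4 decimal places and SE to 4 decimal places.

N = 15800; stratum weights W_h = N_h/N.
p̂_st = Σ W_h p̂_h = (2300·0.779 + 4000·0.164 + 3700·0.689 + 5800·0.637)/15800 = 0.55010
V̂(p̂_st) = Σ W_h² p̂_h(1−p̂_h)/(n_h−1):
  stratum 1: (2300/15800)²·0.779·0.221/135 = 2.70232e-05
  stratum 2: (4000/15800)²·0.164·0.836/457 = 1.92282e-05
  stratum 3: (3700/15800)²·0.689·0.311/556 = 2.11346e-05
  stratum 4: (5800/15800)²·0.637·0.363/600 = 5.19322e-05
V̂(p̂_st) = 0.000119318; SE = √V̂ = 0.0109233

p̂_st ≈ 0.5501, SE ≈ 0.0109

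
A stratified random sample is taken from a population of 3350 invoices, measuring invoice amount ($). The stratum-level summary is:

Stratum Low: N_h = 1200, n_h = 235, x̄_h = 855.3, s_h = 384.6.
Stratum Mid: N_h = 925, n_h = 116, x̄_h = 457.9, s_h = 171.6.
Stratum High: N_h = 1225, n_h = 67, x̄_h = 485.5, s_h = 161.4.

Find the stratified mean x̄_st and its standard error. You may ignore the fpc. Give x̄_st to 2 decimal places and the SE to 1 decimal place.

x̄_st = Σ W_h x̄_h = (1200·855.3 + 925·457.9 + 1225·485.5)/3350 = 610.34478
V̂(x̄_st) = Σ W_h² s_h²/n_h, with W_h = N_h/N and N = 3350:
  stratum Low: (1200/3350)²·384.6²/235 = 80.7651
  stratum Mid: (925/3350)²·171.6²/116 = 19.354
  stratum High: (1225/3350)²·161.4²/67 = 51.9894
V̂(x̄_st) = 152.108
SE(x̄_st) = √152.108 = 12.3332

x̄_st ≈ 610.34, SE ≈ 12.3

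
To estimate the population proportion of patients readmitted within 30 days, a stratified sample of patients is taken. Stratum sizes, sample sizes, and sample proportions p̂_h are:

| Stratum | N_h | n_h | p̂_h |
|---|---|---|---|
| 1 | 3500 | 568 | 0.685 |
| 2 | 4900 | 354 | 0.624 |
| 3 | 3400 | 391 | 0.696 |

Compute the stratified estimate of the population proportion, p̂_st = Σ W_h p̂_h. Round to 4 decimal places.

p̂_st ≈ 0.6628

N = 11800; stratum weights W_h = N_h/N.
p̂_st = Σ W_h p̂_h = (3500·0.685 + 4900·0.624 + 3400·0.696)/11800 = 0.66284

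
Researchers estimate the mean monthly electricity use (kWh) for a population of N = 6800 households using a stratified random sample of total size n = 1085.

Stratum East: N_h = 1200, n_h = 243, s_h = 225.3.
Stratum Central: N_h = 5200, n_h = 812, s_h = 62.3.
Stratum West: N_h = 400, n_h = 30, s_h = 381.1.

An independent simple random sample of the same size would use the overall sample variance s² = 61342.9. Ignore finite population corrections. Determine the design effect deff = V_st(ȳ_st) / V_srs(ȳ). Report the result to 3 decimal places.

deff ≈ 0.461

V̂(ȳ_st) = Σ W_h² s_h²/n_h, with W_h = N_h/N and N = 6800:
  stratum East: (1200/6800)²·225.3²/243 = 6.5052
  stratum Central: (5200/6800)²·62.3²/812 = 2.79517
  stratum West: (400/6800)²·381.1²/30 = 16.7517
V_st = 26.0521
V_srs = s²/n = 61342.9/1085 = 56.5372
deff = V_st / V_srs = 26.0521/56.5372 = 0.4608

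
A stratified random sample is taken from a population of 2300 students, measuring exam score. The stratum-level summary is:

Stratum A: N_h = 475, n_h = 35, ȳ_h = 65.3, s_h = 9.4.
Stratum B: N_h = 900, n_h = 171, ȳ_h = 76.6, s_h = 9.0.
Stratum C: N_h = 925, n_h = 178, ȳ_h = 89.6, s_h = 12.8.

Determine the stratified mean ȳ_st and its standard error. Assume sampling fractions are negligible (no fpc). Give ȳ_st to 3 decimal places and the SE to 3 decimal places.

ȳ_st ≈ 79.495, SE ≈ 0.574

ȳ_st = Σ W_h ȳ_h = (475·65.3 + 900·76.6 + 925·89.6)/2300 = 79.49457
V̂(ȳ_st) = Σ W_h² s_h²/n_h, with W_h = N_h/N and N = 2300:
  stratum A: (475/2300)²·9.4²/35 = 0.107676
  stratum B: (900/2300)²·9.0²/171 = 0.0725301
  stratum C: (925/2300)²·12.8²/178 = 0.148877
V̂(ȳ_st) = 0.329083
SE(ȳ_st) = √0.329083 = 0.573658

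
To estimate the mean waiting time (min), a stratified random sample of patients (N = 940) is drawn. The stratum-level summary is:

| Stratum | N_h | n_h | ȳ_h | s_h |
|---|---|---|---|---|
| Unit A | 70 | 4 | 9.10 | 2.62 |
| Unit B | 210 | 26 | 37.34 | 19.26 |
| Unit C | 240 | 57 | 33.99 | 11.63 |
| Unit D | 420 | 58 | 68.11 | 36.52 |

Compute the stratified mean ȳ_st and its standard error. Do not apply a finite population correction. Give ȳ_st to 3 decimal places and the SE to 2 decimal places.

ȳ_st = Σ W_h ȳ_h = (70·9.10 + 210·37.34 + 240·33.99 + 420·68.11)/940 = 48.13000
V̂(ȳ_st) = Σ W_h² s_h²/n_h, with W_h = N_h/N and N = 940:
  stratum Unit A: (70/940)²·2.62²/4 = 0.00951663
  stratum Unit B: (210/940)²·19.26²/26 = 0.712069
  stratum Unit C: (240/940)²·11.63²/57 = 0.154686
  stratum Unit D: (420/940)²·36.52²/58 = 4.59067
V̂(ȳ_st) = 5.46695
SE(ȳ_st) = √5.46695 = 2.33815

ȳ_st ≈ 48.130, SE ≈ 2.34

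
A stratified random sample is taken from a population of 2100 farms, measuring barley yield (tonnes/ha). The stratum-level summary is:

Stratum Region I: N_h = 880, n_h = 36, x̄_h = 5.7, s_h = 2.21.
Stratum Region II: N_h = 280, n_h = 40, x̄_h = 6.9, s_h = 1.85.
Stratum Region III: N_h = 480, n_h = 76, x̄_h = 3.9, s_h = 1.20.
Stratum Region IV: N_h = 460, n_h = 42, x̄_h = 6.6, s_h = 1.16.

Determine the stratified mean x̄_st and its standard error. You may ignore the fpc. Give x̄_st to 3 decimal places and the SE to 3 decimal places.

x̄_st ≈ 5.646, SE ≈ 0.167

x̄_st = Σ W_h x̄_h = (880·5.7 + 280·6.9 + 480·3.9 + 460·6.6)/2100 = 5.64571
V̂(x̄_st) = Σ W_h² s_h²/n_h, with W_h = N_h/N and N = 2100:
  stratum Region I: (880/2100)²·2.21²/36 = 0.0238237
  stratum Region II: (280/2100)²·1.85²/40 = 0.00152111
  stratum Region III: (480/2100)²·1.20²/76 = 0.000989903
  stratum Region IV: (460/2100)²·1.16²/42 = 0.00153725
V̂(x̄_st) = 0.0278719
SE(x̄_st) = √0.0278719 = 0.166949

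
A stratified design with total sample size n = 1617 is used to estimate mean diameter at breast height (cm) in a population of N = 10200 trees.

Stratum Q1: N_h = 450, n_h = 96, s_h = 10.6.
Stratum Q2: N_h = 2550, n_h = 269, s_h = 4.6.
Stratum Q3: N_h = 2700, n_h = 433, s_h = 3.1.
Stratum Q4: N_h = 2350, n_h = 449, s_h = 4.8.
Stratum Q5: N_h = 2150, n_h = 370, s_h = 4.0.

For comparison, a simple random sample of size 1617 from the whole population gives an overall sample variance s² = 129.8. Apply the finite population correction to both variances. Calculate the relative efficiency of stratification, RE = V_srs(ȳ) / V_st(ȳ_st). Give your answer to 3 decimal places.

V̂(ȳ_st) = Σ W_h² (1 − n_h/N_h) s_h²/n_h, with W_h = N_h/N and N = 10200:
  stratum Q1: (450/10200)²·(1 − 96/450)·10.6²/96 = 0.00179207
  stratum Q2: (2550/10200)²·(1 − 269/2550)·4.6²/269 = 0.00439773
  stratum Q3: (2700/10200)²·(1 − 433/2700)·3.1²/433 = 0.00130572
  stratum Q4: (2350/10200)²·(1 − 449/2350)·4.8²/449 = 0.00220336
  stratum Q5: (2150/10200)²·(1 − 370/2150)·4.0²/370 = 0.00159066
V_st = 0.0112895
V_srs = (1 − 1617/10200)·129.8/1617 = 0.0675466
Relative efficiency = V_srs / V_st = 0.0675466/0.0112895 = 5.9831

RE ≈ 5.983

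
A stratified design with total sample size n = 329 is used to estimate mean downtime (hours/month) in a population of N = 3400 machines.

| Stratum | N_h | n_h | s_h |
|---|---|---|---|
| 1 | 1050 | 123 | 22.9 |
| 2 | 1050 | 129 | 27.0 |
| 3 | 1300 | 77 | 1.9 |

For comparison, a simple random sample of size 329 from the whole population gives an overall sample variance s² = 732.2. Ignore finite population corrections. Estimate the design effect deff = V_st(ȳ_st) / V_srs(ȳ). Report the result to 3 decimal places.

V̂(ȳ_st) = Σ W_h² s_h²/n_h, with W_h = N_h/N and N = 3400:
  stratum 1: (1050/3400)²·22.9²/123 = 0.406618
  stratum 2: (1050/3400)²·27.0²/129 = 0.538963
  stratum 3: (1300/3400)²·1.9²/77 = 0.00685402
V_st = 0.952435
V_srs = s²/n = 732.2/329 = 2.22553
deff = V_st / V_srs = 0.952435/2.22553 = 0.4280

deff ≈ 0.428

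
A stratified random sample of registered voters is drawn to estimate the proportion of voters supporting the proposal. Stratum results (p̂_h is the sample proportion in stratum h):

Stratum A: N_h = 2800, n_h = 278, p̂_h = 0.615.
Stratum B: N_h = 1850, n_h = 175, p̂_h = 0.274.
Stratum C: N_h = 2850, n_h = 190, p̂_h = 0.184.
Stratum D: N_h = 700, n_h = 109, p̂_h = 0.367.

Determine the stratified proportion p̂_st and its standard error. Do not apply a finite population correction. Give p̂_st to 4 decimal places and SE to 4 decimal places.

p̂_st ≈ 0.3671, SE ≈ 0.0164

N = 8200; stratum weights W_h = N_h/N.
p̂_st = Σ W_h p̂_h = (2800·0.615 + 1850·0.274 + 2850·0.184 + 700·0.367)/8200 = 0.36710
V̂(p̂_st) = Σ W_h² p̂_h(1−p̂_h)/(n_h−1):
  stratum A: (2800/8200)²·0.615·0.385/277 = 9.96654e-05
  stratum B: (1850/8200)²·0.274·0.726/174 = 5.81907e-05
  stratum C: (2850/8200)²·0.184·0.816/189 = 9.5964e-05
  stratum D: (700/8200)²·0.367·0.633/108 = 1.56752e-05
V̂(p̂_st) = 0.000269495; SE = √V̂ = 0.0164163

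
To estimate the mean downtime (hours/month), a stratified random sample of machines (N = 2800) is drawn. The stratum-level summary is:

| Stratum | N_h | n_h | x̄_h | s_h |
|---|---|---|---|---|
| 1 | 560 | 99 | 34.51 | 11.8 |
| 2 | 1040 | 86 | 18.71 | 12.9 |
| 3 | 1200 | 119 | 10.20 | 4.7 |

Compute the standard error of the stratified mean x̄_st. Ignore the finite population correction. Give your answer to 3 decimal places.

V̂(x̄_st) = Σ W_h² s_h²/n_h, with W_h = N_h/N and N = 2800:
  stratum 1: (560/2800)²·11.8²/99 = 0.0562586
  stratum 2: (1040/2800)²·12.9²/86 = 0.266951
  stratum 3: (1200/2800)²·4.7²/119 = 0.0340954
V̂(x̄_st) = 0.357305
SE(x̄_st) = √0.357305 = 0.59775

SE(x̄_st) ≈ 0.598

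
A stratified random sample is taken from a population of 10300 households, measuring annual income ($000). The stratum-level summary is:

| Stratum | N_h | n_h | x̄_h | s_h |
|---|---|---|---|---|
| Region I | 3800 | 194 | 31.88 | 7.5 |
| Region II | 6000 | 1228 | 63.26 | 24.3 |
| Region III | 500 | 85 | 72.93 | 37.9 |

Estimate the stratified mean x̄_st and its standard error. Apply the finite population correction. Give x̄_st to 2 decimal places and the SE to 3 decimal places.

x̄_st ≈ 52.15, SE ≈ 0.448

x̄_st = Σ W_h x̄_h = (3800·31.88 + 6000·63.26 + 500·72.93)/10300 = 52.15233
V̂(x̄_st) = Σ W_h² (1 − n_h/N_h) s_h²/n_h, with W_h = N_h/N and N = 10300:
  stratum Region I: (3800/10300)²·(1 − 194/3800)·7.5²/194 = 0.0374503
  stratum Region II: (6000/10300)²·(1 − 1228/6000)·24.3²/1228 = 0.129775
  stratum Region III: (500/10300)²·(1 − 85/500)·37.9²/85 = 0.0330524
V̂(x̄_st) = 0.200278
SE(x̄_st) = √0.200278 = 0.447524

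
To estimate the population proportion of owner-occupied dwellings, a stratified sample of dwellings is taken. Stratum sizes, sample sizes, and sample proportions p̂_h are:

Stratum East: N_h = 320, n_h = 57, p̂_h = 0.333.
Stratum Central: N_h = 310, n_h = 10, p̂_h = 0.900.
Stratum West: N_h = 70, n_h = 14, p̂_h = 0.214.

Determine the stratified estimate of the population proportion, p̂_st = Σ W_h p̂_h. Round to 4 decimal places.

p̂_st ≈ 0.5722

N = 700; stratum weights W_h = N_h/N.
p̂_st = Σ W_h p̂_h = (320·0.333 + 310·0.900 + 70·0.214)/700 = 0.57220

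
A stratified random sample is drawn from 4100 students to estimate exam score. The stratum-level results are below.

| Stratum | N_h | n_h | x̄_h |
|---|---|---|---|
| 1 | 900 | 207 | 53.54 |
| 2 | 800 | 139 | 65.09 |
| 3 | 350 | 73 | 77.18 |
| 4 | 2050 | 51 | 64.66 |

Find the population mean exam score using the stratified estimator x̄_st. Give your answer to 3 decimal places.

x̄_st ≈ 63.372

N = Σ N_h = 4100. Stratum weights W_h = N_h/N.
x̄_st = (900·53.54 + 800·65.09 + 350·77.18 + 2050·64.66) / 4100 = 63.37171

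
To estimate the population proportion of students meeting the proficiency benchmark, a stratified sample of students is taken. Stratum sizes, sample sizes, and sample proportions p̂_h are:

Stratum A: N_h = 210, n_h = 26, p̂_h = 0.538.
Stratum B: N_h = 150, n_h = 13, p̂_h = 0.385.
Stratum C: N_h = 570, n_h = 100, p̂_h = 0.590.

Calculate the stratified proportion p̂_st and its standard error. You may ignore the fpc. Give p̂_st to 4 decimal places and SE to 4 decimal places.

p̂_st ≈ 0.5452, SE ≈ 0.0440

N = 930; stratum weights W_h = N_h/N.
p̂_st = Σ W_h p̂_h = (210·0.538 + 150·0.385 + 570·0.590)/930 = 0.54519
V̂(p̂_st) = Σ W_h² p̂_h(1−p̂_h)/(n_h−1):
  stratum A: (210/930)²·0.538·0.462/25 = 0.00050694
  stratum B: (150/930)²·0.385·0.615/12 = 0.0005133
  stratum C: (570/930)²·0.590·0.410/99 = 0.000917877
V̂(p̂_st) = 0.00193812; SE = √V̂ = 0.0440241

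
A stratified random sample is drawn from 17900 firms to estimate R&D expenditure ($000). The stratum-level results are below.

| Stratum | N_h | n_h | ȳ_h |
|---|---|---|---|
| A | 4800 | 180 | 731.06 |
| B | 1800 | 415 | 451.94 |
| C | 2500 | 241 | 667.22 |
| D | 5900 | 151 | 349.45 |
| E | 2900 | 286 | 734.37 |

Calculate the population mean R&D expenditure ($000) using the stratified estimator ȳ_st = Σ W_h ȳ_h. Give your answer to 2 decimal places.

ȳ_st ≈ 568.83

N = Σ N_h = 17900. Stratum weights W_h = N_h/N.
ȳ_st = (4800·731.06 + 1800·451.94 + 2500·667.22 + 5900·349.45 + 2900·734.37) / 17900 = 568.8301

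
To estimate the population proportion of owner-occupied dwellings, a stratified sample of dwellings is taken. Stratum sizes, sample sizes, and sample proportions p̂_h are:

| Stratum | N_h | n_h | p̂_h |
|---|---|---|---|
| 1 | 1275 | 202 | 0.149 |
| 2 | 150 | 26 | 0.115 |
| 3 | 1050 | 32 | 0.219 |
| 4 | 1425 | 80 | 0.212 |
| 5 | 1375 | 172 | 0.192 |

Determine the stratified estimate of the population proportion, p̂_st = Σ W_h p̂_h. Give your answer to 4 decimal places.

p̂_st ≈ 0.1902

N = 5275; stratum weights W_h = N_h/N.
p̂_st = Σ W_h p̂_h = (1275·0.149 + 150·0.115 + 1050·0.219 + 1425·0.212 + 1375·0.192)/5275 = 0.19019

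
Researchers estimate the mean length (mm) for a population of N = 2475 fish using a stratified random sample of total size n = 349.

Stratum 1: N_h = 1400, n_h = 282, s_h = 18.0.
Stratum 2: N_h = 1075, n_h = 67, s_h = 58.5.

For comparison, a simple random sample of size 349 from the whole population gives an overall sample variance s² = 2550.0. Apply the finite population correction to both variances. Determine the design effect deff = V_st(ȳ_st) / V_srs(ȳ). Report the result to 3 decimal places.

V̂(ȳ_st) = Σ W_h² (1 − n_h/N_h) s_h²/n_h, with W_h = N_h/N and N = 2475:
  stratum 1: (1400/2475)²·(1 − 282/1400)·18.0²/282 = 0.293572
  stratum 2: (1075/2475)²·(1 − 67/1075)·58.5²/67 = 9.03557
V_st = 9.32914
V_srs = (1 − 349/2475)·2550.0/349 = 6.27629
deff = V_st / V_srs = 9.32914/6.27629 = 1.4864

deff ≈ 1.486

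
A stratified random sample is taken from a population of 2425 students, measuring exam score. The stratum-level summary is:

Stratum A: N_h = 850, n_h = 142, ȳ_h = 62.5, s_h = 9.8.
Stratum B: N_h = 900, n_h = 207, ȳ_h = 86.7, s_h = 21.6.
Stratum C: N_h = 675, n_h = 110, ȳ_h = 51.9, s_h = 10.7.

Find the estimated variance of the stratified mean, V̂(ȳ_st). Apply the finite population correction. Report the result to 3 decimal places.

V̂(ȳ_st) = Σ W_h² (1 − n_h/N_h) s_h²/n_h, with W_h = N_h/N and N = 2425:
  stratum A: (850/2425)²·(1 − 142/850)·9.8²/142 = 0.0692138
  stratum B: (900/2425)²·(1 − 207/900)·21.6²/207 = 0.23905
  stratum C: (675/2425)²·(1 − 110/675)·10.7²/110 = 0.0675
V̂(ȳ_st) = 0.375764

V̂(ȳ_st) ≈ 0.376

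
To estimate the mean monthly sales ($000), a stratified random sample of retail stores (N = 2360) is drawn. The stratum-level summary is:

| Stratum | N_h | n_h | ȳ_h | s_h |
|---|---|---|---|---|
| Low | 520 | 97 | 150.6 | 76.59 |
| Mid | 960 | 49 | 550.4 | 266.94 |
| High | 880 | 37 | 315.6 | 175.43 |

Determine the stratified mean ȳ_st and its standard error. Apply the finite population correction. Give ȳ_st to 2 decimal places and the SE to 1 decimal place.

ȳ_st ≈ 374.76, SE ≈ 18.5

ȳ_st = Σ W_h ȳ_h = (520·150.6 + 960·550.4 + 880·315.6)/2360 = 374.75593
V̂(ȳ_st) = Σ W_h² (1 − n_h/N_h) s_h²/n_h, with W_h = N_h/N and N = 2360:
  stratum Low: (520/2360)²·(1 − 97/520)·76.59²/97 = 2.38832
  stratum Mid: (960/2360)²·(1 − 49/960)·266.94²/49 = 228.348
  stratum High: (880/2360)²·(1 − 37/880)·175.43²/37 = 110.788
V̂(ȳ_st) = 341.524
SE(ȳ_st) = √341.524 = 18.4804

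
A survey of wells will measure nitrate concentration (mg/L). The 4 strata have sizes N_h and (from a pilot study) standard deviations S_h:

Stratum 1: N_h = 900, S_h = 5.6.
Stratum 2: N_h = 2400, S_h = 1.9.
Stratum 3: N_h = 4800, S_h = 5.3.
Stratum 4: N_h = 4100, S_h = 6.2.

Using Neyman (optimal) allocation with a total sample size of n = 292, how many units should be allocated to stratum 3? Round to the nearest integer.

123

Neyman allocation: n_h = n · N_h S_h / Σ N_i S_i, with n = 292.
  stratum 1: N_h·S_h = 900·5.6 = 5040.00
  stratum 2: N_h·S_h = 2400·1.9 = 4560.00
  stratum 3: N_h·S_h = 4800·5.3 = 25440.00
  stratum 4: N_h·S_h = 4100·6.2 = 25420.00
Σ N_h S_h = 60460.00
n for stratum 3 = 292·25440.00/60460.00 = 122.866 → 123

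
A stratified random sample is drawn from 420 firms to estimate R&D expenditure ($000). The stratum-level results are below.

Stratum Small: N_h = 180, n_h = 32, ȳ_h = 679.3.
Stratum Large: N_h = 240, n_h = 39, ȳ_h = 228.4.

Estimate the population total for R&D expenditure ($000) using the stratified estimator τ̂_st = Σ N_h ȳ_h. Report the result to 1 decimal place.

τ̂_st = Σ N_h ȳ_h = 180·679.3 + 240·228.4 = 177090.0

τ̂_st ≈ 177090.0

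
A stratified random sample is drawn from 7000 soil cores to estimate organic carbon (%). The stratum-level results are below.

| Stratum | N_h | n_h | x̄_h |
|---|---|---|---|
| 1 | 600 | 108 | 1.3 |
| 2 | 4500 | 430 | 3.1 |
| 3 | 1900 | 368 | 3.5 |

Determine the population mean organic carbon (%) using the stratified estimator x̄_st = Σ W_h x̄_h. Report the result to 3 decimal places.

x̄_st ≈ 3.054

N = Σ N_h = 7000. Stratum weights W_h = N_h/N.
x̄_st = (600·1.3 + 4500·3.1 + 1900·3.5) / 7000 = 3.05429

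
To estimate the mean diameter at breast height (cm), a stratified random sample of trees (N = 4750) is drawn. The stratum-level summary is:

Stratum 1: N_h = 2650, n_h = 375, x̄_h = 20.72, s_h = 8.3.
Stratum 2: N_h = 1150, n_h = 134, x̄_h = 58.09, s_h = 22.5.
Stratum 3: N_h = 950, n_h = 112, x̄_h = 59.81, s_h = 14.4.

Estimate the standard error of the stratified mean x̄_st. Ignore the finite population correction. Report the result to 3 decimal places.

SE(x̄_st) ≈ 0.594

V̂(x̄_st) = Σ W_h² s_h²/n_h, with W_h = N_h/N and N = 4750:
  stratum 1: (2650/4750)²·8.3²/375 = 0.0571781
  stratum 2: (1150/4750)²·22.5²/134 = 0.221446
  stratum 3: (950/4750)²·14.4²/112 = 0.0740571
V̂(x̄_st) = 0.352682
SE(x̄_st) = √0.352682 = 0.59387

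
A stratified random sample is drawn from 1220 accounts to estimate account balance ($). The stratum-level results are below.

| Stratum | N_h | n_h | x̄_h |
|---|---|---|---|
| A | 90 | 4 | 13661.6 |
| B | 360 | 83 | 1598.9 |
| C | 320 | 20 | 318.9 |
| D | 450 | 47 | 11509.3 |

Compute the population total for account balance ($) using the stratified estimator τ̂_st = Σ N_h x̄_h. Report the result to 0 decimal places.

τ̂_st ≈ 7086381

τ̂_st = Σ N_h x̄_h = 90·13661.6 + 360·1598.9 + 320·318.9 + 450·11509.3 = 7086381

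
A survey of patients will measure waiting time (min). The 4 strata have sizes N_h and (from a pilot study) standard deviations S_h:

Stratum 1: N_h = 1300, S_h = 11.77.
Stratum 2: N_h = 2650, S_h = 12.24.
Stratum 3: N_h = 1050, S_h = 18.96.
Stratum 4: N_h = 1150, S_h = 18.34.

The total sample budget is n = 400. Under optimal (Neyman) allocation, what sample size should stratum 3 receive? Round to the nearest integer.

90

Neyman allocation: n_h = n · N_h S_h / Σ N_i S_i, with n = 400.
  stratum 1: N_h·S_h = 1300·11.77 = 15301.00
  stratum 2: N_h·S_h = 2650·12.24 = 32436.00
  stratum 3: N_h·S_h = 1050·18.96 = 19908.00
  stratum 4: N_h·S_h = 1150·18.34 = 21091.00
Σ N_h S_h = 88736.00
n for stratum 3 = 400·19908.00/88736.00 = 89.740 → 90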